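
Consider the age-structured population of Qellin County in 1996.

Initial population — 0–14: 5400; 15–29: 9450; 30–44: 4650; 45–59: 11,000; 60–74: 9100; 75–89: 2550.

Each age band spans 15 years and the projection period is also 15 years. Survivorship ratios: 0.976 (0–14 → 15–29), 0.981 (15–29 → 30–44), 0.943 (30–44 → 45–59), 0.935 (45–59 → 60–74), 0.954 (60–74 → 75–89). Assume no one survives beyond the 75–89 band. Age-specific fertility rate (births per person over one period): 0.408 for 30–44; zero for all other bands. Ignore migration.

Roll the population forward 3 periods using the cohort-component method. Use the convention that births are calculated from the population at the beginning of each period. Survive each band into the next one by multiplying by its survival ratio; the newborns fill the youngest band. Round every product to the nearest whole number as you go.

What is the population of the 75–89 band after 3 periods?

3911

[period 1]
Births: 4650 × 0.408 = 1897
15–29: 5400 × 0.976 = 5270
30–44: 9450 × 0.981 = 9270
45–59: 4650 × 0.943 = 4385
60–74: 11000 × 0.935 = 10285
75–89: 9100 × 0.954 = 8681
Population now: 0–14=1897, 15–29=5270, 30–44=9270, 45–59=4385, 60–74=10285, 75–89=8681
[period 2]
Births: 9270 × 0.408 = 3782
15–29: 1897 × 0.976 = 1851
30–44: 5270 × 0.981 = 5170
45–59: 9270 × 0.943 = 8742
60–74: 4385 × 0.935 = 4100
75–89: 10285 × 0.954 = 9812
Population now: 0–14=3782, 15–29=1851, 30–44=5170, 45–59=8742, 60–74=4100, 75–89=9812
[period 3]
Births: 5170 × 0.408 = 2109
15–29: 3782 × 0.976 = 3691
30–44: 1851 × 0.981 = 1816
45–59: 5170 × 0.943 = 4875
60–74: 8742 × 0.935 = 8174
75–89: 4100 × 0.954 = 3911
Population now: 0–14=2109, 15–29=3691, 30–44=1816, 45–59=4875, 60–74=8174, 75–89=3911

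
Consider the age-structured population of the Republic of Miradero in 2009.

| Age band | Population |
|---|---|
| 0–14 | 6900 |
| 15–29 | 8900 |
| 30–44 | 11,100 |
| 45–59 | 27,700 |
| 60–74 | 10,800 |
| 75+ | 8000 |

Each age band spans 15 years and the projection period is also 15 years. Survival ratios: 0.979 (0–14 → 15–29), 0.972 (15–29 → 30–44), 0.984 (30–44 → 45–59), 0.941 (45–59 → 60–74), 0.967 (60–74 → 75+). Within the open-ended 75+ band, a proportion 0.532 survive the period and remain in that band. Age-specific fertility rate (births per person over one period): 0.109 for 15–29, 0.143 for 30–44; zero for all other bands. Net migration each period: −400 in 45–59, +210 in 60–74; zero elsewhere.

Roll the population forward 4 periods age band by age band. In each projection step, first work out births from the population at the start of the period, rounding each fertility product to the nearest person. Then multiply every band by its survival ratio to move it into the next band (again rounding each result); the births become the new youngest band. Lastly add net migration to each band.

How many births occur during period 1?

2557

Call the bands 1 to 6, youngest first.
After projecting period 1:
Births: 8900 * 0.109 = 970  |  11100 * 0.143 = 1587 — total 2557
Band 2: 6900 * 0.979 = 6755
Band 3: 8900 * 0.972 = 8651
Band 4: 11100 * 0.984 = 10922
Band 5: 27700 * 0.941 = 26066
Band 6: 10800 * 0.967 + 8000 * 0.532 = 10444 + 4256 = 14700
Net migration: Band 4 − 400 → 10522; Band 5 + 210 → 26276
→ [2557, 6755, 8651, 10522, 26276, 14700]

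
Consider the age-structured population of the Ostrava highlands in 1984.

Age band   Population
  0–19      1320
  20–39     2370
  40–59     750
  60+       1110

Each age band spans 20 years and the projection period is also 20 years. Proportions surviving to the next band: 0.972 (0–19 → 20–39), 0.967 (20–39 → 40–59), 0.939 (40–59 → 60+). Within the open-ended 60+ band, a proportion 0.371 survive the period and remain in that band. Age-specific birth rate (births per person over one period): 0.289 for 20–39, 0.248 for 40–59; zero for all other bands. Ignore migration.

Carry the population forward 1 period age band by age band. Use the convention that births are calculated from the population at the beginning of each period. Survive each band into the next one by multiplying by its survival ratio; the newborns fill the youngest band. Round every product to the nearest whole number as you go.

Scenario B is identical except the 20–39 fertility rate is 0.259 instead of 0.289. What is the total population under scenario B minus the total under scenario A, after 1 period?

-71

(Bands numbered youngest = 1 to oldest = 4.)
Period 1:
Births: 2370 × 0.289 = 685, 750 × 0.248 = 186 → total 871
Band 2: 1320 × 0.972 = 1283
Band 3: 2370 × 0.967 = 2292
Band 4: 750 × 0.939 + 1110 × 0.371 = 704 + 412 = 1116
End of period: [871, 1283, 2292, 1116]
Scenario A total after 1 period: 5562
Scenario B projection —
Period 1:
Births: 2370 × 0.259 = 614, 750 × 0.248 = 186 → total 800
Band 2: 1320 × 0.972 = 1283
Band 3: 2370 × 0.967 = 2292
Band 4: 750 × 0.939 + 1110 × 0.371 = 704 + 412 = 1116
End of period: [800, 1283, 2292, 1116]
Scenario B total after 1 period: 5491
Difference B − A = 5491 − 5562 = -71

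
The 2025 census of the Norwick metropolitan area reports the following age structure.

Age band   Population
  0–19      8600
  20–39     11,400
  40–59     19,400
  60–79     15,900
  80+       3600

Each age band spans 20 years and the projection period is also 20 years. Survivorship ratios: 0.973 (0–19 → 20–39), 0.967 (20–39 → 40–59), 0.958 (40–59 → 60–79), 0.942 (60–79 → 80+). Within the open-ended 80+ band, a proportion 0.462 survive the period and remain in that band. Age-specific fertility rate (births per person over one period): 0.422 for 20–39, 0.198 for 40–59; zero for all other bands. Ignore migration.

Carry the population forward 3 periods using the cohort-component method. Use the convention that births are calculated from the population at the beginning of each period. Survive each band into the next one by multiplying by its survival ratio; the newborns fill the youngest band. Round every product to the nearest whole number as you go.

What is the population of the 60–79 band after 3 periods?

7752

Numbering the bands 1..5 from youngest to oldest:
After projecting period 1:
Births: 11400 * 0.422 = 4811  |  19400 * 0.198 = 3841 — total 8652
Band 2: 8600 * 0.973 = 8368
Band 3: 11400 * 0.967 = 11024
Band 4: 19400 * 0.958 = 18585
Band 5: 15900 * 0.942 + 3600 * 0.462 = 14978 + 1663 = 16641
Population now: 0–19=8652, 20–39=8368, 40–59=11024, 60–79=18585, 80+=16641
After projecting period 2:
Births: 8368 * 0.422 = 3531  |  11024 * 0.198 = 2183 — total 5714
Band 2: 8652 * 0.973 = 8418
Band 3: 8368 * 0.967 = 8092
Band 4: 11024 * 0.958 = 10561
Band 5: 18585 * 0.942 + 16641 * 0.462 = 17507 + 7688 = 25195
Population now: 0–19=5714, 20–39=8418, 40–59=8092, 60–79=10561, 80+=25195
After projecting period 3:
Births: 8418 * 0.422 = 3552  |  8092 * 0.198 = 1602 — total 5154
Band 2: 5714 * 0.973 = 5560
Band 3: 8418 * 0.967 = 8140
Band 4: 8092 * 0.958 = 7752
Band 5: 10561 * 0.942 + 25195 * 0.462 = 9948 + 11640 = 21588
Population now: 0–19=5154, 20–39=5560, 40–59=8140, 60–79=7752, 80+=21588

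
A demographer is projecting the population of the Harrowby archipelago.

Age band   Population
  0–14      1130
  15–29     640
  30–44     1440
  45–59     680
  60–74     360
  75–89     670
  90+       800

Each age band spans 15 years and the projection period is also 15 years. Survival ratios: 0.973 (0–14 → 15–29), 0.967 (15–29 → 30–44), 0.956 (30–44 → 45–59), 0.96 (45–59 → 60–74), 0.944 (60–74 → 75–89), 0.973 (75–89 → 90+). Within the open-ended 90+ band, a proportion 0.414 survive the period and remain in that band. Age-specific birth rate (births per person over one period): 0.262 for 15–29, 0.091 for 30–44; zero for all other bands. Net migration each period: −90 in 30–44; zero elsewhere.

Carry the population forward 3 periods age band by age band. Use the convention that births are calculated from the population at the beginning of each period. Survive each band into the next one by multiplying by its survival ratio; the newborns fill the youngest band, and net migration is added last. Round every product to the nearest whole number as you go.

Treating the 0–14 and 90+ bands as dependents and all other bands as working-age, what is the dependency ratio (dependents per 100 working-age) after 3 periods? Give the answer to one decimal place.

33.6

[period 1]
Births: 640 × 0.262 = 168, 1440 × 0.091 = 131 — total 299
15–29: 1130 × 0.973 = 1099
30–44: 640 × 0.967 = 619
45–59: 1440 × 0.956 = 1377
60–74: 680 × 0.96 = 653
75–89: 360 × 0.944 = 340
90+: 670 × 0.973 + 800 × 0.414 = 652 + 331 = 983
Net migration: 30–44 − 90 → 529
Giving 299 / 1099 / 529 / 1377 / 653 / 340 / 983.
[period 2]
Births: 1099 × 0.262 = 288, 529 × 0.091 = 48 — total 336
15–29: 299 × 0.973 = 291
30–44: 1099 × 0.967 = 1063
45–59: 529 × 0.956 = 506
60–74: 1377 × 0.96 = 1322
75–89: 653 × 0.944 = 616
90+: 340 × 0.973 + 983 × 0.414 = 331 + 407 = 738
Net migration: 30–44 − 90 → 973
Giving 336 / 291 / 973 / 506 / 1322 / 616 / 738.
[period 3]
Births: 291 × 0.262 = 76, 973 × 0.091 = 89 — total 165
15–29: 336 × 0.973 = 327
30–44: 291 × 0.967 = 281
45–59: 973 × 0.956 = 930
60–74: 506 × 0.96 = 486
75–89: 1322 × 0.944 = 1248
90+: 616 × 0.973 + 738 × 0.414 = 599 + 306 = 905
Net migration: 30–44 − 90 → 191
Giving 165 / 327 / 191 / 930 / 486 / 1248 / 905.
Dependents (band 0–14 + band 90+) = 165 + 905 = 1070; working-age = 3182; ratio = 1070/3182 × 100 = 33.6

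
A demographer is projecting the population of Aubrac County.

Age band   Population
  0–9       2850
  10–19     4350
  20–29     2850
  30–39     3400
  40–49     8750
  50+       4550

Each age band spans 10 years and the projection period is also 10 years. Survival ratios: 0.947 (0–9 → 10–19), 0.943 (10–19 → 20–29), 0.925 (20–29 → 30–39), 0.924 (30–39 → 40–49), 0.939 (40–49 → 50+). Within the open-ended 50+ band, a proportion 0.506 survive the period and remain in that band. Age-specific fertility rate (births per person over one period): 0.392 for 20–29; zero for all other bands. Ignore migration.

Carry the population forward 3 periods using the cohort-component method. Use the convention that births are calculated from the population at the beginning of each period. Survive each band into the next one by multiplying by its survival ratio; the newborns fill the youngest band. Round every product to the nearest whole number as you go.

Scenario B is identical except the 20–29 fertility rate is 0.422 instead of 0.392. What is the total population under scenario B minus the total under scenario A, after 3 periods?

Call the bands 1 to 6, youngest first.
[period 1]
Births: 2850 * 0.392 = 1117
Band 2: 2850 * 0.947 = 2699
Band 3: 4350 * 0.943 = 4102
Band 4: 2850 * 0.925 = 2636
Band 5: 3400 * 0.924 = 3142
Band 6: 8750 * 0.939 + 4550 * 0.506 = 8216 + 2302 = 10518
End of period: [1117, 2699, 4102, 2636, 3142, 10518]
[period 2]
Births: 4102 * 0.392 = 1608
Band 2: 1117 * 0.947 = 1058
Band 3: 2699 * 0.943 = 2545
Band 4: 4102 * 0.925 = 3794
Band 5: 2636 * 0.924 = 2436
Band 6: 3142 * 0.939 + 10518 * 0.506 = 2950 + 5322 = 8272
End of period: [1608, 1058, 2545, 3794, 2436, 8272]
[period 3]
Births: 2545 * 0.392 = 998
Band 2: 1608 * 0.947 = 1523
Band 3: 1058 * 0.943 = 998
Band 4: 2545 * 0.925 = 2354
Band 5: 3794 * 0.924 = 3506
Band 6: 2436 * 0.939 + 8272 * 0.506 = 2287 + 4186 = 6473
End of period: [998, 1523, 998, 2354, 3506, 6473]
Scenario A total after 3 periods: 15852
Scenario B projection —
[period 1]
Births: 2850 * 0.422 = 1203
Band 2: 2850 * 0.947 = 2699
Band 3: 4350 * 0.943 = 4102
Band 4: 2850 * 0.925 = 2636
Band 5: 3400 * 0.924 = 3142
Band 6: 8750 * 0.939 + 4550 * 0.506 = 8216 + 2302 = 10518
End of period: [1203, 2699, 4102, 2636, 3142, 10518]
[period 2]
Births: 4102 * 0.422 = 1731
Band 2: 1203 * 0.947 = 1139
Band 3: 2699 * 0.943 = 2545
Band 4: 4102 * 0.925 = 3794
Band 5: 2636 * 0.924 = 2436
Band 6: 3142 * 0.939 + 10518 * 0.506 = 2950 + 5322 = 8272
End of period: [1731, 1139, 2545, 3794, 2436, 8272]
[period 3]
Births: 2545 * 0.422 = 1074
Band 2: 1731 * 0.947 = 1639
Band 3: 1139 * 0.943 = 1074
Band 4: 2545 * 0.925 = 2354
Band 5: 3794 * 0.924 = 3506
Band 6: 2436 * 0.939 + 8272 * 0.506 = 2287 + 4186 = 6473
End of period: [1074, 1639, 1074, 2354, 3506, 6473]
Scenario B total after 3 periods: 16120
Difference B − A = 16120 − 15852 = 268

268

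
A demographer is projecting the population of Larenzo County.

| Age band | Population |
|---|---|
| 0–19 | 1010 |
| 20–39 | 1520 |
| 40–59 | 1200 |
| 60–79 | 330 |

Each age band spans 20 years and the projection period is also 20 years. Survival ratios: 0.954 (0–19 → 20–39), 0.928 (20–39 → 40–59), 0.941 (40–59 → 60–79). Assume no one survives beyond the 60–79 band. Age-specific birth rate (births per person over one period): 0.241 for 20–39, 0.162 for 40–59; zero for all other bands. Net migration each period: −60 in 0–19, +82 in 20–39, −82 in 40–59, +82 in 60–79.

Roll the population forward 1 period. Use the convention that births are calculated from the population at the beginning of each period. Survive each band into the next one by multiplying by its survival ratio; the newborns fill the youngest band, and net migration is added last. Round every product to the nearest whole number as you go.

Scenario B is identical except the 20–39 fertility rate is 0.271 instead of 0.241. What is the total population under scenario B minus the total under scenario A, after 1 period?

46

Call the groups 1 to 4, youngest first.
Period 1:
Births: 1520 × 0.241 = 366  |  1200 × 0.162 = 194 → 560
Group 2: 1010 × 0.954 = 964
Group 3: 1520 × 0.928 = 1411
Group 4: 1200 × 0.941 = 1129
Net migration: Group 1 − 60 → 500; Group 2 + 82 → 1046; Group 3 − 82 → 1329; Group 4 + 82 → 1211
End of period: [500, 1046, 1329, 1211]
Scenario A total after 1 period: 4086
Scenario B projection —
Period 1:
Births: 1520 × 0.271 = 412  |  1200 × 0.162 = 194 → 606
Group 2: 1010 × 0.954 = 964
Group 3: 1520 × 0.928 = 1411
Group 4: 1200 × 0.941 = 1129
Net migration: Group 1 − 60 → 546; Group 2 + 82 → 1046; Group 3 − 82 → 1329; Group 4 + 82 → 1211
End of period: [546, 1046, 1329, 1211]
Scenario B total after 1 period: 4132
Difference B − A = 4132 − 4086 = 46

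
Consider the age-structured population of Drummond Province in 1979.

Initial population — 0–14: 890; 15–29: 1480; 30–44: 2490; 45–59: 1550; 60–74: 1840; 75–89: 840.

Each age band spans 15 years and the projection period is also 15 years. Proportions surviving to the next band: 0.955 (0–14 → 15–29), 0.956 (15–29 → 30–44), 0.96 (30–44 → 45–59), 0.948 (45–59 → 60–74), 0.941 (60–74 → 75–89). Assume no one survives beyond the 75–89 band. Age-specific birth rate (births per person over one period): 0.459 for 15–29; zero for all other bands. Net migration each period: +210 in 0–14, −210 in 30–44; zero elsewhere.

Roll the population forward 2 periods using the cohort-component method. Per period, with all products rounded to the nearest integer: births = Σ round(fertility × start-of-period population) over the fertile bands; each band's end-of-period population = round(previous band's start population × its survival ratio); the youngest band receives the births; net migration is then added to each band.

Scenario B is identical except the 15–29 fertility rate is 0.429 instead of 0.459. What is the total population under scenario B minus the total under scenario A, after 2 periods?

(Bands numbered youngest = 1 to oldest = 6.)
Period 1.
Births: 1480 * 0.459 = 679
Band 2: 890 * 0.955 = 850
Band 3: 1480 * 0.956 = 1415
Band 4: 2490 * 0.96 = 2390
Band 5: 1550 * 0.948 = 1469
Band 6: 1840 * 0.941 = 1731
Net migration: Band 1 + 210 → 889; Band 3 − 210 → 1205
Giving 889 / 850 / 1205 / 2390 / 1469 / 1731.
Period 2.
Births: 850 * 0.459 = 390
Band 2: 889 * 0.955 = 849
Band 3: 850 * 0.956 = 813
Band 4: 1205 * 0.96 = 1157
Band 5: 2390 * 0.948 = 2266
Band 6: 1469 * 0.941 = 1382
Net migration: Band 1 + 210 → 600; Band 3 − 210 → 603
Giving 600 / 849 / 603 / 1157 / 2266 / 1382.
Scenario A total after 2 periods: 6857
Scenario B projection —
Period 1.
Births: 1480 * 0.429 = 635
Band 2: 890 * 0.955 = 850
Band 3: 1480 * 0.956 = 1415
Band 4: 2490 * 0.96 = 2390
Band 5: 1550 * 0.948 = 1469
Band 6: 1840 * 0.941 = 1731
Net migration: Band 1 + 210 → 845; Band 3 − 210 → 1205
Giving 845 / 850 / 1205 / 2390 / 1469 / 1731.
Period 2.
Births: 850 * 0.429 = 365
Band 2: 845 * 0.955 = 807
Band 3: 850 * 0.956 = 813
Band 4: 1205 * 0.96 = 1157
Band 5: 2390 * 0.948 = 2266
Band 6: 1469 * 0.941 = 1382
Net migration: Band 1 + 210 → 575; Band 3 − 210 → 603
Giving 575 / 807 / 603 / 1157 / 2266 / 1382.
Scenario B total after 2 periods: 6790
Difference B − A = 6790 − 6857 = -67

-67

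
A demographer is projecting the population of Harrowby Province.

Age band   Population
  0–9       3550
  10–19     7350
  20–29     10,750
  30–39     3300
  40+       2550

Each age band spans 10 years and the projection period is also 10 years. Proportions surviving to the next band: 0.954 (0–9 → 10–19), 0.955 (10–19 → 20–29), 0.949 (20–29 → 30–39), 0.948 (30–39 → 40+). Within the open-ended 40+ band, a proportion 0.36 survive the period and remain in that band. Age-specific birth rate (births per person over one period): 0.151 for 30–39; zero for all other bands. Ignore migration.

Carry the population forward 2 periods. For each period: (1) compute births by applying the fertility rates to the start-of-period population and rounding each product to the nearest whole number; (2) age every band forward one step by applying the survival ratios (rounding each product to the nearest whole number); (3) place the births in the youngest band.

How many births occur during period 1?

Numbering the bands 1..5 from youngest to oldest:
— Period 1 —
Births: 3300 * 0.151 = 498
Band 2: 3550 * 0.954 = 3387
Band 3: 7350 * 0.955 = 7019
Band 4: 10750 * 0.949 = 10202
Band 5: 3300 * 0.948 + 2550 * 0.36 = 3128 + 918 = 4046
Population now: 0–9=498, 10–19=3387, 20–29=7019, 30–39=10202, 40+=4046

498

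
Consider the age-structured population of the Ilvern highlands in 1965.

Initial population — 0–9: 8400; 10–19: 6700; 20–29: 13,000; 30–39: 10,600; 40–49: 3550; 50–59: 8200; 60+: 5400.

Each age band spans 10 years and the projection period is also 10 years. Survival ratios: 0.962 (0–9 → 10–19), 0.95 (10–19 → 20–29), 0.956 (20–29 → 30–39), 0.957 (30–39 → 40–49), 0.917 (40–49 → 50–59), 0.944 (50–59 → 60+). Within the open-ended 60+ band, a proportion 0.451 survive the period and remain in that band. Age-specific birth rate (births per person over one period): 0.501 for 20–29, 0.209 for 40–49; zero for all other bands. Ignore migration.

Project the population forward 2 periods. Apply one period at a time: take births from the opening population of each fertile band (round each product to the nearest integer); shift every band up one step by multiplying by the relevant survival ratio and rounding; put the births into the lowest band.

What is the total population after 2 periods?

54908

Let group 1 be 0–9 through group 7 = 60+.
Period 1.
Births: 13000 × 0.501 = 6513  |  3550 × 0.209 = 742 — total 7255
Group 2: 8400 × 0.962 = 8081
Group 3: 6700 × 0.95 = 6365
Group 4: 13000 × 0.956 = 12428
Group 5: 10600 × 0.957 = 10144
Group 6: 3550 × 0.917 = 3255
Group 7: 8200 × 0.944 + 5400 × 0.451 = 7741 + 2435 = 10176
End of period: [7255, 8081, 6365, 12428, 10144, 3255, 10176]
Period 2.
Births: 6365 × 0.501 = 3189  |  10144 × 0.209 = 2120 — total 5309
Group 2: 7255 × 0.962 = 6979
Group 3: 8081 × 0.95 = 7677
Group 4: 6365 × 0.956 = 6085
Group 5: 12428 × 0.957 = 11894
Group 6: 10144 × 0.917 = 9302
Group 7: 3255 × 0.944 + 10176 × 0.451 = 3073 + 4589 = 7662
End of period: [5309, 6979, 7677, 6085, 11894, 9302, 7662]
Total after period 2: 5309 + 6979 + 7677 + 6085 + 11894 + 9302 + 7662 = 54908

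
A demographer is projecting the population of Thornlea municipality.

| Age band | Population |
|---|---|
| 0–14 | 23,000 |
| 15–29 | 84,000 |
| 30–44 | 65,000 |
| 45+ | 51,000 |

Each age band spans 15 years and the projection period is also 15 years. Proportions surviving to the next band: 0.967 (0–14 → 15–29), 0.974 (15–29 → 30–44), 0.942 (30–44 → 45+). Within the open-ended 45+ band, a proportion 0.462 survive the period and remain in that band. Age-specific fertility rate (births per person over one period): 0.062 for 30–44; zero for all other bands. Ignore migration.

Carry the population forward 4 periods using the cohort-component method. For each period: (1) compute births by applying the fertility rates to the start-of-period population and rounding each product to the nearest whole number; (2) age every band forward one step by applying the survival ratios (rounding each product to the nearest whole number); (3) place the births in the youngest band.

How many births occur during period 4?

(Bands numbered youngest = 1 to oldest = 4.)
After projecting period 1:
Births: 65000 * 0.062 = 4030
Band 2: 23000 * 0.967 = 22241
Band 3: 84000 * 0.974 = 81816
Band 4: 65000 * 0.942 + 51000 * 0.462 = 61230 + 23562 = 84792
End of period: [4030, 22241, 81816, 84792]
After projecting period 2:
Births: 81816 * 0.062 = 5073
Band 2: 4030 * 0.967 = 3897
Band 3: 22241 * 0.974 = 21663
Band 4: 81816 * 0.942 + 84792 * 0.462 = 77071 + 39174 = 116245
End of period: [5073, 3897, 21663, 116245]
After projecting period 3:
Births: 21663 * 0.062 = 1343
Band 2: 5073 * 0.967 = 4906
Band 3: 3897 * 0.974 = 3796
Band 4: 21663 * 0.942 + 116245 * 0.462 = 20407 + 53705 = 74112
End of period: [1343, 4906, 3796, 74112]
After projecting period 4:
Births: 3796 * 0.062 = 235
Band 2: 1343 * 0.967 = 1299
Band 3: 4906 * 0.974 = 4778
Band 4: 3796 * 0.942 + 74112 * 0.462 = 3576 + 34240 = 37816
End of period: [235, 1299, 4778, 37816]

235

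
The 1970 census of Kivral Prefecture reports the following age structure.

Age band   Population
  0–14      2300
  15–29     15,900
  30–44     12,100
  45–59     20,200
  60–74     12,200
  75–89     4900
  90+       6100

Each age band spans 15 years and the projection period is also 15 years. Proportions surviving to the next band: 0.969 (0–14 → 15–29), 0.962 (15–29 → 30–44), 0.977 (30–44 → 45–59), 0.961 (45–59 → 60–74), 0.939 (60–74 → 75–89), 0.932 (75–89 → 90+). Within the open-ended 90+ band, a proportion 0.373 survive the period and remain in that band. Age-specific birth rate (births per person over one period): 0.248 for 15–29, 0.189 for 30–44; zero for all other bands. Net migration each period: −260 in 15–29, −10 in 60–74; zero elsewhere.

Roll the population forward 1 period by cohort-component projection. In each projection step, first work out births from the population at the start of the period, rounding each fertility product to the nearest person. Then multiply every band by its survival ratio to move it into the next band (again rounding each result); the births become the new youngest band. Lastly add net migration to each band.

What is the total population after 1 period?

Numbering the groups 1..7 from youngest to oldest:
Period 1.
Births: 15900 * 0.248 = 3943 ; 12100 * 0.189 = 2287 — total 6230
Group 2: 2300 * 0.969 = 2229
Group 3: 15900 * 0.962 = 15296
Group 4: 12100 * 0.977 = 11822
Group 5: 20200 * 0.961 = 19412
Group 6: 12200 * 0.939 = 11456
Group 7: 4900 * 0.932 + 6100 * 0.373 = 4567 + 2275 = 6842
Net migration: Group 2 − 260 → 1969; Group 5 − 10 → 19402
Giving 6230 / 1969 / 15296 / 11822 / 19402 / 11456 / 6842.
Total after period 1: 6230 + 1969 + 15296 + 11822 + 19402 + 11456 + 6842 = 73017

73017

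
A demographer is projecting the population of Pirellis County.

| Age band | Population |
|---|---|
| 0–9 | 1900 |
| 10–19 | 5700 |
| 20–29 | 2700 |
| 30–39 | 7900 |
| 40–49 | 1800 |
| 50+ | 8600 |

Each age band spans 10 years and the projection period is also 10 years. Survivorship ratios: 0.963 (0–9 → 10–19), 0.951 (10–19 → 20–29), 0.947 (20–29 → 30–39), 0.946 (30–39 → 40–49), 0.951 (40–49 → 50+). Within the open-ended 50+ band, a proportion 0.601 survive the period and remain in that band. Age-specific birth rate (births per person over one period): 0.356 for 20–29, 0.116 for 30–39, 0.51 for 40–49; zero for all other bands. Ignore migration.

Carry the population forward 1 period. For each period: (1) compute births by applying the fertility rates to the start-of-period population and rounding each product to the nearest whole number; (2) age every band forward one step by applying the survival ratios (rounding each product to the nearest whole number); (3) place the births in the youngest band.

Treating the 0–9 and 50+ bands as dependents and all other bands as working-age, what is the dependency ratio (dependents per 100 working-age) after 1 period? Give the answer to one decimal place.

— Period 1 —
Births: 2700 × 0.356 = 961  |  7900 × 0.116 = 916  |  1800 × 0.51 = 918 — total 2795
10–19: 1900 × 0.963 = 1830
20–29: 5700 × 0.951 = 5421
30–39: 2700 × 0.947 = 2557
40–49: 7900 × 0.946 = 7473
50+: 1800 × 0.951 + 8600 × 0.601 = 1712 + 5169 = 6881
Giving 2795 / 1830 / 5421 / 2557 / 7473 / 6881.
Dependents (band 0–9 + band 50+) = 2795 + 6881 = 9676; working-age = 17281; ratio = 9676/17281 × 100 = 56.0

56.0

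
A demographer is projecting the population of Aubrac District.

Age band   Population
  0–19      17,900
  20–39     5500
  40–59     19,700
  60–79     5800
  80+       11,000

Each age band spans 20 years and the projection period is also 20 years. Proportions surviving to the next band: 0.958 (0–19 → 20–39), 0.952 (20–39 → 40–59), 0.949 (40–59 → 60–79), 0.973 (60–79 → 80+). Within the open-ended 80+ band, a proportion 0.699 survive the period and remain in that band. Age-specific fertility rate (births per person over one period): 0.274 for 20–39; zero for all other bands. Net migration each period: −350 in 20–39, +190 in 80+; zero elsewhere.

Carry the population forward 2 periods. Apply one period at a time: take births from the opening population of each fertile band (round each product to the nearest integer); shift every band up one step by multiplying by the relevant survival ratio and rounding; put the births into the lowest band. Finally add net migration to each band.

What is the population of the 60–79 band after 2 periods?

4969

(Groups numbered youngest = 1 to oldest = 5.)
After projecting period 1:
Births: 5500 × 0.274 = 1507
Group 2: 17900 × 0.958 = 17148
Group 3: 5500 × 0.952 = 5236
Group 4: 19700 × 0.949 = 18695
Group 5: 5800 × 0.973 + 11000 × 0.699 = 5643 + 7689 = 13332
Net migration: Group 2 − 350 → 16798; Group 5 + 190 → 13522
Giving 1507 / 16798 / 5236 / 18695 / 13522.
After projecting period 2:
Births: 16798 × 0.274 = 4603
Group 2: 1507 × 0.958 = 1444
Group 3: 16798 × 0.952 = 15992
Group 4: 5236 × 0.949 = 4969
Group 5: 18695 × 0.973 + 13522 × 0.699 = 18190 + 9452 = 27642
Net migration: Group 2 − 350 → 1094; Group 5 + 190 → 27832
Giving 4603 / 1094 / 15992 / 4969 / 27832.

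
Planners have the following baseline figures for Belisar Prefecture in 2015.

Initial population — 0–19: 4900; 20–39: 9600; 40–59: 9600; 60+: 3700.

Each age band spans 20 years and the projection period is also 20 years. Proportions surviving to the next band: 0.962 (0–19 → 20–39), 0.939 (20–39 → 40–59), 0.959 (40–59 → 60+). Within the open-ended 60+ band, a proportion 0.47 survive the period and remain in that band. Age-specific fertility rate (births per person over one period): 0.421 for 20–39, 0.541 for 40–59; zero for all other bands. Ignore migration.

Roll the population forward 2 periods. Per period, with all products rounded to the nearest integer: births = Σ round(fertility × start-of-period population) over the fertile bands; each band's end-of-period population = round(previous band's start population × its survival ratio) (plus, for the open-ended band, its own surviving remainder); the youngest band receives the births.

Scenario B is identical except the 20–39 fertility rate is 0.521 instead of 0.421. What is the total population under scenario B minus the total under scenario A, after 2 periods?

1395

Call the groups 1 to 4, youngest first.
Period 1:
Births: 9600 × 0.421 = 4042, 9600 × 0.541 = 5194 → 9236
Group 2: 4900 × 0.962 = 4714
Group 3: 9600 × 0.939 = 9014
Group 4: 9600 × 0.959 + 3700 × 0.47 = 9206 + 1739 = 10945
Population now: 0–19=9236, 20–39=4714, 40–59=9014, 60+=10945
Period 2:
Births: 4714 × 0.421 = 1985, 9014 × 0.541 = 4877 → 6862
Group 2: 9236 × 0.962 = 8885
Group 3: 4714 × 0.939 = 4426
Group 4: 9014 × 0.959 + 10945 × 0.47 = 8644 + 5144 = 13788
Population now: 0–19=6862, 20–39=8885, 40–59=4426, 60+=13788
Scenario A total after 2 periods: 33961
Scenario B projection —
Period 1:
Births: 9600 × 0.521 = 5002, 9600 × 0.541 = 5194 → 10196
Group 2: 4900 × 0.962 = 4714
Group 3: 9600 × 0.939 = 9014
Group 4: 9600 × 0.959 + 3700 × 0.47 = 9206 + 1739 = 10945
Population now: 0–19=10196, 20–39=4714, 40–59=9014, 60+=10945
Period 2:
Births: 4714 × 0.521 = 2456, 9014 × 0.541 = 4877 → 7333
Group 2: 10196 × 0.962 = 9809
Group 3: 4714 × 0.939 = 4426
Group 4: 9014 × 0.959 + 10945 × 0.47 = 8644 + 5144 = 13788
Population now: 0–19=7333, 20–39=9809, 40–59=4426, 60+=13788
Scenario B total after 2 periods: 35356
Difference B − A = 35356 − 33961 = 1395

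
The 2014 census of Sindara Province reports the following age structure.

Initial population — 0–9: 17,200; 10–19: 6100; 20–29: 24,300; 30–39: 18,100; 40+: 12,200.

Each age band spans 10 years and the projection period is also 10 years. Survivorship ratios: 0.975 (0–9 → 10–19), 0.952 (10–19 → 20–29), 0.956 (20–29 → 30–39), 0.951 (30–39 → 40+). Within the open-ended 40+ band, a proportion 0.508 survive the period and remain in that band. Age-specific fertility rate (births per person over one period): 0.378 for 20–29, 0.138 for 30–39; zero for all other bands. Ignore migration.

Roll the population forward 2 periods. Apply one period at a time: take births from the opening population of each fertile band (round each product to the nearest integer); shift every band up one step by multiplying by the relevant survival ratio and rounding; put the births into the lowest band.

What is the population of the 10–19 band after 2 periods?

11391

Call the groups 1 to 5, youngest first.
[period 1]
Births: 24300 × 0.378 = 9185  |  18100 × 0.138 = 2498 → total 11683
Group 2: 17200 × 0.975 = 16770
Group 3: 6100 × 0.952 = 5807
Group 4: 24300 × 0.956 = 23231
Group 5: 18100 × 0.951 + 12200 × 0.508 = 17213 + 6198 = 23411
Giving 11683 / 16770 / 5807 / 23231 / 23411.
[period 2]
Births: 5807 × 0.378 = 2195  |  23231 × 0.138 = 3206 → total 5401
Group 2: 11683 × 0.975 = 11391
Group 3: 16770 × 0.952 = 15965
Group 4: 5807 × 0.956 = 5551
Group 5: 23231 × 0.951 + 23411 × 0.508 = 22093 + 11893 = 33986
Giving 5401 / 11391 / 15965 / 5551 / 33986.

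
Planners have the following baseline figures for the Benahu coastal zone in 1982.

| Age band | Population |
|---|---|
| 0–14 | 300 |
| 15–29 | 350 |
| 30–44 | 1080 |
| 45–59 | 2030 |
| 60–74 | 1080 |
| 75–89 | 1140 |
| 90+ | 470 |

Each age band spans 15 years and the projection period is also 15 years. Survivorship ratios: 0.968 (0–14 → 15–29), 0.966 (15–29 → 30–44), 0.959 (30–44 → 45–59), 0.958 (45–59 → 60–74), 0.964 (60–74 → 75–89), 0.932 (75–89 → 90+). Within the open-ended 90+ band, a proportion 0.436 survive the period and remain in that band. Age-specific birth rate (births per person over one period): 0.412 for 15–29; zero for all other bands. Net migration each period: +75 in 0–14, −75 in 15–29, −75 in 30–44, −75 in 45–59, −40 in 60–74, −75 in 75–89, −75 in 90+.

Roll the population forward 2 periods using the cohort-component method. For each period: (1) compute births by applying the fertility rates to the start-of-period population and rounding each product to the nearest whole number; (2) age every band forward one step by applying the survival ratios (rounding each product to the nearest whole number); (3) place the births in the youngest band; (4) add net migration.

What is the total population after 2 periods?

After projecting period 1:
Births: 350 × 0.412 = 144
15–29: 300 × 0.968 = 290
30–44: 350 × 0.966 = 338
45–59: 1080 × 0.959 = 1036
60–74: 2030 × 0.958 = 1945
75–89: 1080 × 0.964 = 1041
90+: 1140 × 0.932 + 470 × 0.436 = 1062 + 205 = 1267
Net migration: 0–14 + 75 → 219; 15–29 − 75 → 215; 30–44 − 75 → 263; 45–59 − 75 → 961; 60–74 − 40 → 1905; 75–89 − 75 → 966; 90+ − 75 → 1192
Giving 219 / 215 / 263 / 961 / 1905 / 966 / 1192.
After projecting period 2:
Births: 215 × 0.412 = 89
15–29: 219 × 0.968 = 212
30–44: 215 × 0.966 = 208
45–59: 263 × 0.959 = 252
60–74: 961 × 0.958 = 921
75–89: 1905 × 0.964 = 1836
90+: 966 × 0.932 + 1192 × 0.436 = 900 + 520 = 1420
Net migration: 0–14 + 75 → 164; 15–29 − 75 → 137; 30–44 − 75 → 133; 45–59 − 75 → 177; 60–74 − 40 → 881; 75–89 − 75 → 1761; 90+ − 75 → 1345
Giving 164 / 137 / 133 / 177 / 881 / 1761 / 1345.
Total after period 2: 164 + 137 + 133 + 177 + 881 + 1761 + 1345 = 4598

4598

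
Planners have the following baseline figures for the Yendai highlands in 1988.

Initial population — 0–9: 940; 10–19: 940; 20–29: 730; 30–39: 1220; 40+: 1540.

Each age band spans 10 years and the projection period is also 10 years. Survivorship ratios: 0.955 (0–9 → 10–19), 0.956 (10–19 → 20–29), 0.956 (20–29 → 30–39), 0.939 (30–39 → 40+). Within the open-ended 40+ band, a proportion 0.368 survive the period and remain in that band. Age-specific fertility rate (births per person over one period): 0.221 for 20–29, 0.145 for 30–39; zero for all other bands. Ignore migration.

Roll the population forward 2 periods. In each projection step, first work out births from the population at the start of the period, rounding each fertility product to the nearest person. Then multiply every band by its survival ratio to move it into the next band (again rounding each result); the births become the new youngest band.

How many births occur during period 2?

300

After projecting period 1:
Births: 730 × 0.221 = 161 ; 1220 × 0.145 = 177 ⇒ total 338
10–19: 940 × 0.955 = 898
20–29: 940 × 0.956 = 899
30–39: 730 × 0.956 = 698
40+: 1220 × 0.939 + 1540 × 0.368 = 1146 + 567 = 1713
→ [338, 898, 899, 698, 1713]
After projecting period 2:
Births: 899 × 0.221 = 199 ; 698 × 0.145 = 101 ⇒ total 300
10–19: 338 × 0.955 = 323
20–29: 898 × 0.956 = 858
30–39: 899 × 0.956 = 859
40+: 698 × 0.939 + 1713 × 0.368 = 655 + 630 = 1285
→ [300, 323, 858, 859, 1285]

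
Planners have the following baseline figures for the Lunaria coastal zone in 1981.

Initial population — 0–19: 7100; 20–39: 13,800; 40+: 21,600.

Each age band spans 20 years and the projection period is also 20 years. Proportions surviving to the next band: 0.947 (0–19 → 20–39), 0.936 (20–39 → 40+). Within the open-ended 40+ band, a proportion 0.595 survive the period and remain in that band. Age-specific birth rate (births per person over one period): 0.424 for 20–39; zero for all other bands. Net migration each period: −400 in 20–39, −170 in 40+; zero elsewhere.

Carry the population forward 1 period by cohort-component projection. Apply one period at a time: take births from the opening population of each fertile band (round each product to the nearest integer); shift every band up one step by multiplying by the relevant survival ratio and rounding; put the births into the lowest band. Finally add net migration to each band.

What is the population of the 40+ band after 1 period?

Let band 1 be 0–19 through band 3 = 40+.
— Period 1 —
Births: 13800 * 0.424 = 5851
Band 2: 7100 * 0.947 = 6724
Band 3: 13800 * 0.936 + 21600 * 0.595 = 12917 + 12852 = 25769
Net migration: Band 2 − 400 → 6324; Band 3 − 170 → 25599
→ [5851, 6324, 25599]

25599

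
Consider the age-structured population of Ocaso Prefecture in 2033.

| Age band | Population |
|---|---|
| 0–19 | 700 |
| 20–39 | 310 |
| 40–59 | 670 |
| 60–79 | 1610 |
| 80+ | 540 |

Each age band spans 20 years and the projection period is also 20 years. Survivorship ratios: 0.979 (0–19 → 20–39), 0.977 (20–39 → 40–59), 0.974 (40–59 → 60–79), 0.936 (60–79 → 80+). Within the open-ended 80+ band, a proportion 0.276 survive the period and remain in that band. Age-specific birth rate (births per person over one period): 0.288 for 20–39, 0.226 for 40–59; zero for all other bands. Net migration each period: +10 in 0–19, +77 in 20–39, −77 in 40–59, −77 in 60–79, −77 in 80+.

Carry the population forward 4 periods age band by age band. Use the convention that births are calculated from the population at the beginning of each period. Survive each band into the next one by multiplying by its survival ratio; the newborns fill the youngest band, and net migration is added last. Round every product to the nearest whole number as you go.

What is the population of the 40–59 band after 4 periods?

Call the bands 1 to 5, youngest first.
[period 1]
Births: 310 × 0.288 = 89 ; 670 × 0.226 = 151 — total 240
Band 2: 700 × 0.979 = 685
Band 3: 310 × 0.977 = 303
Band 4: 670 × 0.974 = 653
Band 5: 1610 × 0.936 + 540 × 0.276 = 1507 + 149 = 1656
Net migration: Band 1 + 10 → 250; Band 2 + 77 → 762; Band 3 − 77 → 226; Band 4 − 77 → 576; Band 5 − 77 → 1579
End of period: [250, 762, 226, 576, 1579]
[period 2]
Births: 762 × 0.288 = 219 ; 226 × 0.226 = 51 — total 270
Band 2: 250 × 0.979 = 245
Band 3: 762 × 0.977 = 744
Band 4: 226 × 0.974 = 220
Band 5: 576 × 0.936 + 1579 × 0.276 = 539 + 436 = 975
Net migration: Band 1 + 10 → 280; Band 2 + 77 → 322; Band 3 − 77 → 667; Band 4 − 77 → 143; Band 5 − 77 → 898
End of period: [280, 322, 667, 143, 898]
[period 3]
Births: 322 × 0.288 = 93 ; 667 × 0.226 = 151 — total 244
Band 2: 280 × 0.979 = 274
Band 3: 322 × 0.977 = 315
Band 4: 667 × 0.974 = 650
Band 5: 143 × 0.936 + 898 × 0.276 = 134 + 248 = 382
Net migration: Band 1 + 10 → 254; Band 2 + 77 → 351; Band 3 − 77 → 238; Band 4 − 77 → 573; Band 5 − 77 → 305
End of period: [254, 351, 238, 573, 305]
[period 4]
Births: 351 × 0.288 = 101 ; 238 × 0.226 = 54 — total 155
Band 2: 254 × 0.979 = 249
Band 3: 351 × 0.977 = 343
Band 4: 238 × 0.974 = 232
Band 5: 573 × 0.936 + 305 × 0.276 = 536 + 84 = 620
Net migration: Band 1 + 10 → 165; Band 2 + 77 → 326; Band 3 − 77 → 266; Band 4 − 77 → 155; Band 5 − 77 → 543
End of period: [165, 326, 266, 155, 543]

266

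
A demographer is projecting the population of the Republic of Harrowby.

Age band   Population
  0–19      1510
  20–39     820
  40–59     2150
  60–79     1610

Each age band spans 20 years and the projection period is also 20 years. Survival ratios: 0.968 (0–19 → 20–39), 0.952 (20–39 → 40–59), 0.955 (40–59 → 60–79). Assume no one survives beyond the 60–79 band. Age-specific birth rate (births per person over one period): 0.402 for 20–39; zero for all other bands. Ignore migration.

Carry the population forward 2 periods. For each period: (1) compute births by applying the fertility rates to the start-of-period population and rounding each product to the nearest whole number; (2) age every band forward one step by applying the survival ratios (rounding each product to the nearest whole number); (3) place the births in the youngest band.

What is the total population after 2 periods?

Period 1:
Births: 820 × 0.402 = 330
20–39: 1510 × 0.968 = 1462
40–59: 820 × 0.952 = 781
60–79: 2150 × 0.955 = 2053
→ [330, 1462, 781, 2053]
Period 2:
Births: 1462 × 0.402 = 588
20–39: 330 × 0.968 = 319
40–59: 1462 × 0.952 = 1392
60–79: 781 × 0.955 = 746
→ [588, 319, 1392, 746]
Total after period 2: 588 + 319 + 1392 + 746 = 3045

3045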